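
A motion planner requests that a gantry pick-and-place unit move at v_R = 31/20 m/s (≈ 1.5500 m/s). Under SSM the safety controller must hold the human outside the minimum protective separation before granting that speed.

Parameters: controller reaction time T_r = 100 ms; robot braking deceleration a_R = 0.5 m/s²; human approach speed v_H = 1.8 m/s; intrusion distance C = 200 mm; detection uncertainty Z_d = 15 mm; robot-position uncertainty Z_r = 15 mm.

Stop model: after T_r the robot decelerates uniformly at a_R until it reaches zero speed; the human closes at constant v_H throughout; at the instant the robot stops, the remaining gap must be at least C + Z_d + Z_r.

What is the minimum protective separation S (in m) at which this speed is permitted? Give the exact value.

S_min = 3419/400 m = 8.5475 m

stop time T_s = (31/20)/(1/2) = 3.1000 s
reaction-phase robot travel = 1.5500·0.1000 = 0.1550 m
robot under decel: 1.5500²/(2·0.5000) = 2.4025 m
human closes 1.8000·3.2000 = 5.7600 m
margins: 0.2000+0.0150+0.0150 = 0.2300 m
S_min ≈ 0.1550+2.4025+5.7600+0.2300  ⇒  S_min = 3419/400 m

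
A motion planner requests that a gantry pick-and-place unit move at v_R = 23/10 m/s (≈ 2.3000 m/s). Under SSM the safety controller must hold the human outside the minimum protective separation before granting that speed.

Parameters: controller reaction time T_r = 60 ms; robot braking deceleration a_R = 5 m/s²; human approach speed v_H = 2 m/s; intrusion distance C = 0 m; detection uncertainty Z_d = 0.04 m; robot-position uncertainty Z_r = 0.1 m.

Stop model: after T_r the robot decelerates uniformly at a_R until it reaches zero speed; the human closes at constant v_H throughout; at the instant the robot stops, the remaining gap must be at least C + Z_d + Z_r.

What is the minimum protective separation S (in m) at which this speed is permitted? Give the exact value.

T_s = v_R/a_R = (23/10)/5 = 0.4600 s
robot in T_r: 2.3000·0.0600 = 0.1380 m
robot covers 2.3000·0.4600 − ½·5.0000·0.4600² = 0.5290 m while stopping
human over T_r+T_s: 2.0000·(0.0600+0.4600) = 1.0400 m
margins: 0.0000+0.0400+0.1000 = 0.1400 m
S_min ≈ 0.1380+0.5290+1.0400+0.1400  ⇒  S_min = 1847/1000 m

S_min = 1847/1000 m = 1.8470 m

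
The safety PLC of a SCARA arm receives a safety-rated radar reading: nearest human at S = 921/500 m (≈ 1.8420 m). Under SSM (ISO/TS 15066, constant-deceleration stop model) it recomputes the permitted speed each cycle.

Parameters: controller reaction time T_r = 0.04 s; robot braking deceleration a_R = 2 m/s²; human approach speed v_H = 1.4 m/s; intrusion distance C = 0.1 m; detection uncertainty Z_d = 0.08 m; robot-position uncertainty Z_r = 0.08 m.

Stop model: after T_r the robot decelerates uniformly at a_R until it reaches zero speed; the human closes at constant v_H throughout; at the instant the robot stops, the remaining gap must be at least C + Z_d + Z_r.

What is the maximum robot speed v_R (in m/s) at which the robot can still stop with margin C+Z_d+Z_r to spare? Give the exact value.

v_R_max = 7/5 m/s = 1.4000 m/s

quadratic (1/4)·v² + (37/50)·v + (-763/500) = 0
  disc = (37/50)² − 4·(1/4)·(-763/500) = 1296/625 ; √disc = 36/25
  v_R = (−(37/50) + 36/25) / (2·(1/4)) = 7/5 m/s
check:
stop time T_s = (7/5)/2 = 0.7000 s
robot in T_r: 1.4000·0.0400 = 0.0560 m
robot under decel: 1.4000²/(2·2.0000) = 0.4900 m
human closes 1.4000·0.7400 = 1.0360 m
residual clearance needed = 0.1000+0.0800+0.0800 = 0.2600 m
sum ≈ 0.0560+0.4900+1.0360+0.2600 ≈ 1.8420 m = S ✓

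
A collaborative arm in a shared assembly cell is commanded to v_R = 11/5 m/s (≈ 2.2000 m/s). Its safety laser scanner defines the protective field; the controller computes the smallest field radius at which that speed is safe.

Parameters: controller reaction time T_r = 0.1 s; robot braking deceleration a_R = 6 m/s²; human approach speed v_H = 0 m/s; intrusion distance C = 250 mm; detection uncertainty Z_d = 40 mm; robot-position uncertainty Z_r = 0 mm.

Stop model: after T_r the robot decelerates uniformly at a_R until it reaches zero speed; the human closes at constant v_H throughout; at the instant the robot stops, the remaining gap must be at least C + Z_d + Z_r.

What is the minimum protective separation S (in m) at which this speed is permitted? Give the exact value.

braking lasts T_s = (11/5)/6 = 0.3667 s
reaction-phase robot travel = 2.2000·0.1000 = 0.2200 m
robot under decel: 2.2000²/(2·6.0000) = 0.4033 m
human over T_r+T_s: 0.0000·(0.1000+0.3667) = 0.0000 m
C+Z_d+Z_r = 0.2500+0.0400+0.0000 = 0.2900 m
S_min ≈ 0.2200+0.4033+0.0000+0.2900  ⇒  S_min = 137/150 m

S_min = 137/150 m = 0.9133 m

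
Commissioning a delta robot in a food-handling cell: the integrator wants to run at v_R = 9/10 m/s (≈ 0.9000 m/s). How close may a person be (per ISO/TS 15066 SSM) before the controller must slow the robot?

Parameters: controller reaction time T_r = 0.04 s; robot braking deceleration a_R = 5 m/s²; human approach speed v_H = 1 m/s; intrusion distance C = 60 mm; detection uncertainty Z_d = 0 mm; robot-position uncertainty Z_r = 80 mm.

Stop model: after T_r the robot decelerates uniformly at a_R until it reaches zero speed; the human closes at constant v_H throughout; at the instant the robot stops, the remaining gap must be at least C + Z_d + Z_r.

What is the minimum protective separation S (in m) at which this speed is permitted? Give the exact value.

S_min = 477/1000 m = 0.4770 m

T_s = v_R/a_R = (9/10)/5 = 0.1800 s
robot covers v_R·T_r = 0.9000·0.0400 = 0.0360 m before braking
braking distance = 0.9000²/(2·5.0000) = 0.0810 m
human closes 1.0000·0.2200 = 0.2200 m
margins: 0.0600+0.0000+0.0800 = 0.1400 m
S_min ≈ 0.0360+0.0810+0.2200+0.1400  ⇒  S_min = 477/1000 m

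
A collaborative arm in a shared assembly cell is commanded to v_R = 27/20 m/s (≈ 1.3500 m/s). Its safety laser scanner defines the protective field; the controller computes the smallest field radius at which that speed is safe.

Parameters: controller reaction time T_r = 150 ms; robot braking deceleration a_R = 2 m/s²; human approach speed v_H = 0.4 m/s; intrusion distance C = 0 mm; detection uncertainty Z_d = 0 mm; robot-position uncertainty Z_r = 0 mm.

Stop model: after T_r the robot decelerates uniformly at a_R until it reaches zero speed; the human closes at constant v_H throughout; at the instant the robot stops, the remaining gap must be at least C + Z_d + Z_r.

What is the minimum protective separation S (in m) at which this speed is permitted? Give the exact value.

T_s = v_R/a_R = (27/20)/2 = 0.6750 s
reaction-phase robot travel = 1.3500·0.1500 = 0.2025 m
robot under decel: 1.3500²/(2·2.0000) = 0.4556 m
human over T_r+T_s: 0.4000·(0.1500+0.6750) = 0.3300 m
margins: 0.0000+0.0000+0.0000 = 0.0000 m
S_min ≈ 0.2025+0.4556+0.3300+0.0000  ⇒  S_min = 1581/1600 m

S_min = 1581/1600 m = 0.9881 m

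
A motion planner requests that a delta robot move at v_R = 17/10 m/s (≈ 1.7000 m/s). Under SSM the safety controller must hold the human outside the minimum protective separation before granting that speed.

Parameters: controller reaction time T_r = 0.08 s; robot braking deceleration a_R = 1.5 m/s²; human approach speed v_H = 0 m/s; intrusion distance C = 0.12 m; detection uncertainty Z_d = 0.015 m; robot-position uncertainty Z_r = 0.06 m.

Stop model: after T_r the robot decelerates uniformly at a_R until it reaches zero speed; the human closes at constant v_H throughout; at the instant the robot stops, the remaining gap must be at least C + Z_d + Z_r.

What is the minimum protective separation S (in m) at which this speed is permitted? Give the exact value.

S_min = 3883/3000 m = 1.2943 m

T_s = v_R/a_R = (17/10)/(3/2) = 1.1333 s
reaction-phase robot travel = 1.7000·0.0800 = 0.1360 m
robot under decel: 1.7000²/(2·1.5000) = 0.9633 m
person approaches 0.0000·(0.0800+1.1333) = 0.0000 m
margins: 0.1200+0.0150+0.0600 = 0.1950 m
S_min ≈ 0.1360+0.9633+0.0000+0.1950  ⇒  S_min = 3883/3000 m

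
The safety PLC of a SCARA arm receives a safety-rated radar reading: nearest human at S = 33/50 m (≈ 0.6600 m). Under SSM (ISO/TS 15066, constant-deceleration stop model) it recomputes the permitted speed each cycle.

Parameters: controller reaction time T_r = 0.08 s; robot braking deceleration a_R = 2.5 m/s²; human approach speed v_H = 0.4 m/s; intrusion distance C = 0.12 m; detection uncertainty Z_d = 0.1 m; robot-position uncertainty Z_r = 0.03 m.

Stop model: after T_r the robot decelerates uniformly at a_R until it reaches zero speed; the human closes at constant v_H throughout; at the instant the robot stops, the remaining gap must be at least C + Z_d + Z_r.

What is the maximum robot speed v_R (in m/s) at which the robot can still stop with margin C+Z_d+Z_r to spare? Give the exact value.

v_R_max = 9/10 m/s = 0.9000 m/s

collect terms ⇒ (1/5)·v_R² + (6/25)·v_R + (-189/500) = 0
  disc = (6/25)² − 4·(1/5)·(-189/500) = 9/25 ; √disc = 3/5
  v_R = (−(6/25) + 3/5) / (2·(1/5)) = 9/10 m/s
check:
braking lasts T_s = (9/10)/(5/2) = 0.3600 s
robot in T_r: 0.9000·0.0800 = 0.0720 m
robot covers 0.9000·0.3600 − ½·2.5000·0.3600² = 0.1620 m while stopping
person approaches 0.4000·(0.0800+0.3600) = 0.1760 m
margins: 0.1200+0.1000+0.0300 = 0.2500 m
sum ≈ 0.0720+0.1620+0.1760+0.2500 ≈ 0.6600 m = S ✓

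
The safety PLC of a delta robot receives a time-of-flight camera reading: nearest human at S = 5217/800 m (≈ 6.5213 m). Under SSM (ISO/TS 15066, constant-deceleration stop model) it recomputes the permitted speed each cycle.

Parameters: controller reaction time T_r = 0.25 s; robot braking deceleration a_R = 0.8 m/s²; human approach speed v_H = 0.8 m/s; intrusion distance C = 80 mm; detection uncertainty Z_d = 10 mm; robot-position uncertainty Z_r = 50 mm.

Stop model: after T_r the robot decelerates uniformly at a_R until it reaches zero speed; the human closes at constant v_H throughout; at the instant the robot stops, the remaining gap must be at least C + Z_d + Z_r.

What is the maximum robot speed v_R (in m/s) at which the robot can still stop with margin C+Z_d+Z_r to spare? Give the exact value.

v_R_max = 23/10 m/s = 2.3000 m/s

at the boundary: (5/8)·v² + (5/4)·v + (-989/160) = 0
  disc = (5/4)² − 4·(5/8)·(-989/160) = 1089/64 ; √disc = 33/8
  v_R = (−(5/4) + 33/8) / (2·(5/8)) = 23/10 m/s
check:
braking lasts T_s = (23/10)/(4/5) = 2.8750 s
robot covers v_R·T_r = 2.3000·0.2500 = 0.5750 m before braking
robot covers 2.3000·2.8750 − ½·0.8000·2.8750² = 3.3062 m while stopping
person approaches 0.8000·(0.2500+2.8750) = 2.5000 m
C+Z_d+Z_r = 0.0800+0.0100+0.0500 = 0.1400 m
sum ≈ 0.5750+3.3062+2.5000+0.1400 ≈ 6.5213 m = S ✓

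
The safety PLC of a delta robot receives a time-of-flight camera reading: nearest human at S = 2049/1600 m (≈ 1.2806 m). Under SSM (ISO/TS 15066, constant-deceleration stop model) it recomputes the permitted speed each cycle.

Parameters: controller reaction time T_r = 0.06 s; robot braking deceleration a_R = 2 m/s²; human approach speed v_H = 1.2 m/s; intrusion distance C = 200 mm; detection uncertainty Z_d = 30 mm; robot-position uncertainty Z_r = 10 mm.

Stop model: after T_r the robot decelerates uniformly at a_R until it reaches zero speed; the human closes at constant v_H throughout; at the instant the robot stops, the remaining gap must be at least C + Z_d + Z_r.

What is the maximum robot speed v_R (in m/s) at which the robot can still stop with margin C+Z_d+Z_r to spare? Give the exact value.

at the boundary: (1/4)·v² + (33/50)·v + (-7749/8000) = 0
  disc = (33/50)² − 4·(1/4)·(-7749/8000) = 56169/40000 ; √disc = 237/200
  v_R = (−(33/50) + 237/200) / (2·(1/4)) = 21/20 m/s
check:
braking lasts T_s = (21/20)/2 = 0.5250 s
reaction-phase robot travel = 1.0500·0.0600 = 0.0630 m
robot covers 1.0500·0.5250 − ½·2.0000·0.5250² = 0.2756 m while stopping
person approaches 1.2000·(0.0600+0.5250) = 0.7020 m
C+Z_d+Z_r = 0.2000+0.0300+0.0100 = 0.2400 m
sum ≈ 0.0630+0.2756+0.7020+0.2400 ≈ 1.2806 m = S ✓

v_R_max = 21/20 m/s = 1.0500 m/s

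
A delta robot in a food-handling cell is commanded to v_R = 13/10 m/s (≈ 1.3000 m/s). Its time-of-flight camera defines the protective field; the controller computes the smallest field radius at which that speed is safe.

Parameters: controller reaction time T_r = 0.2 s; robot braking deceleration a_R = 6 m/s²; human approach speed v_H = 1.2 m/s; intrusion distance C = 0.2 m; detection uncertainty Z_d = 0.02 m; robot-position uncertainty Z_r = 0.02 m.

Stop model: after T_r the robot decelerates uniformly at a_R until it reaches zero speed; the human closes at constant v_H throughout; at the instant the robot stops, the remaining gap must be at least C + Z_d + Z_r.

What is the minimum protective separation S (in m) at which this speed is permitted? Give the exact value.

braking lasts T_s = (13/10)/6 = 0.2167 s
reaction-phase robot travel = 1.3000·0.2000 = 0.2600 m
robot under decel: 1.3000²/(2·6.0000) = 0.1408 m
human over T_r+T_s: 1.2000·(0.2000+0.2167) = 0.5000 m
margins: 0.2000+0.0200+0.0200 = 0.2400 m
S_min ≈ 0.2600+0.1408+0.5000+0.2400  ⇒  S_min = 1369/1200 m

S_min = 1369/1200 m = 1.1408 m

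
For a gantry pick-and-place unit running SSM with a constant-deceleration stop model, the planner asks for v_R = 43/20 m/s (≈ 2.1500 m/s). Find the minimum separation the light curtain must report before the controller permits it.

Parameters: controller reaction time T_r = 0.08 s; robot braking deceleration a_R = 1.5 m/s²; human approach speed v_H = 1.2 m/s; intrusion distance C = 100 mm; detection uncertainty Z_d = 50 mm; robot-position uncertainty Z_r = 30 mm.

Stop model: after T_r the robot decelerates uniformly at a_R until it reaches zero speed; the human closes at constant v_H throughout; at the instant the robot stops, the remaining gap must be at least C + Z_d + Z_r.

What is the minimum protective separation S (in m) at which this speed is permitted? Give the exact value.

S_min = 22253/6000 m = 3.7088 m

T_s = v_R/a_R = (43/20)/(3/2) = 1.4333 s
reaction-phase robot travel = 2.1500·0.0800 = 0.1720 m
robot under decel: 2.1500²/(2·1.5000) = 1.5408 m
human over T_r+T_s: 1.2000·(0.0800+1.4333) = 1.8160 m
margins: 0.1000+0.0500+0.0300 = 0.1800 m
S_min ≈ 0.1720+1.5408+1.8160+0.1800  ⇒  S_min = 22253/6000 m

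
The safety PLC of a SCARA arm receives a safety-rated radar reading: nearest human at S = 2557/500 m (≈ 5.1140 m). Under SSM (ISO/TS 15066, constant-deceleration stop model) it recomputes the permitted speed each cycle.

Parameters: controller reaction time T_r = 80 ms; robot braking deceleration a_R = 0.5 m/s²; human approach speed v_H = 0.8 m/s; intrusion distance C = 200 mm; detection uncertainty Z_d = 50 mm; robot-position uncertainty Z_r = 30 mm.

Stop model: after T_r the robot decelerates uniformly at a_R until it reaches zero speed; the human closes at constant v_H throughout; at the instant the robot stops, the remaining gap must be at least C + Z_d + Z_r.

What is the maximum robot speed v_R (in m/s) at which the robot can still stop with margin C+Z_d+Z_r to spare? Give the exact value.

v_R_max = 3/2 m/s = 1.5000 m/s

collect terms ⇒ (1)·v_R² + (42/25)·v_R + (-477/100) = 0
  disc = (42/25)² − 4·(1)·(-477/100) = 13689/625 ; √disc = 117/25
  v_R = (−(42/25) + 117/25) / (2·(1)) = 3/2 m/s
check:
stop time T_s = (3/2)/(1/2) = 3.0000 s
robot covers v_R·T_r = 1.5000·0.0800 = 0.1200 m before braking
robot covers 1.5000·3.0000 − ½·0.5000·3.0000² = 2.2500 m while stopping
human over T_r+T_s: 0.8000·(0.0800+3.0000) = 2.4640 m
C+Z_d+Z_r = 0.2000+0.0500+0.0300 = 0.2800 m
sum ≈ 0.1200+2.2500+2.4640+0.2800 ≈ 5.1140 m = S ✓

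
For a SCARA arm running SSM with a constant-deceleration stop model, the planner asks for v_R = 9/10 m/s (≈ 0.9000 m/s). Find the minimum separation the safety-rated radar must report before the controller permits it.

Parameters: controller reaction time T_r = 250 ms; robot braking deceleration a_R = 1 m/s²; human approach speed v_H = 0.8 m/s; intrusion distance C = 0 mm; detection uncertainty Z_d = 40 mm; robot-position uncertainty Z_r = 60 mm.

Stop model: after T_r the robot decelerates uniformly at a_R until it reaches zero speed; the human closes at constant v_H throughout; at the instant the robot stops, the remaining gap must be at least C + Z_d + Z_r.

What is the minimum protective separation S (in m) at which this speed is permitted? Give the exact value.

S_min = 33/20 m = 1.6500 m

braking lasts T_s = (9/10)/1 = 0.9000 s
robot covers v_R·T_r = 0.9000·0.2500 = 0.2250 m before braking
braking distance = 0.9000²/(2·1.0000) = 0.4050 m
human closes 0.8000·1.1500 = 0.9200 m
C+Z_d+Z_r = 0.0000+0.0400+0.0600 = 0.1000 m
S_min ≈ 0.2250+0.4050+0.9200+0.1000  ⇒  S_min = 33/20 m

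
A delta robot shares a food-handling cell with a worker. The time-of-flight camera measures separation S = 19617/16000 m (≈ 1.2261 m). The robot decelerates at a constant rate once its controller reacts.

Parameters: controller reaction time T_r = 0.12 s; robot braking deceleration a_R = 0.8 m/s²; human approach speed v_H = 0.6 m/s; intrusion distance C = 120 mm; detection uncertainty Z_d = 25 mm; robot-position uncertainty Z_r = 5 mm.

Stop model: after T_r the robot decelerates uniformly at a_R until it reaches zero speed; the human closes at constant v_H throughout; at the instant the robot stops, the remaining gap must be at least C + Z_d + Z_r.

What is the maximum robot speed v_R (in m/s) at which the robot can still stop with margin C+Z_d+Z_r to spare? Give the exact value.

collect terms ⇒ (5/8)·v_R² + (87/100)·v_R + (-3213/3200) = 0
  disc = (87/100)² − 4·(5/8)·(-3213/3200) = 522729/160000 ; √disc = 723/400
  v_R = (−(87/100) + 723/400) / (2·(5/8)) = 3/4 m/s
check:
braking lasts T_s = (3/4)/(4/5) = 0.9375 s
robot in T_r: 0.7500·0.1200 = 0.0900 m
robot covers 0.7500·0.9375 − ½·0.8000·0.9375² = 0.3516 m while stopping
person approaches 0.6000·(0.1200+0.9375) = 0.6345 m
margins: 0.1200+0.0250+0.0050 = 0.1500 m
sum ≈ 0.0900+0.3516+0.6345+0.1500 ≈ 1.2261 m = S ✓

v_R_max = 3/4 m/s = 0.7500 m/s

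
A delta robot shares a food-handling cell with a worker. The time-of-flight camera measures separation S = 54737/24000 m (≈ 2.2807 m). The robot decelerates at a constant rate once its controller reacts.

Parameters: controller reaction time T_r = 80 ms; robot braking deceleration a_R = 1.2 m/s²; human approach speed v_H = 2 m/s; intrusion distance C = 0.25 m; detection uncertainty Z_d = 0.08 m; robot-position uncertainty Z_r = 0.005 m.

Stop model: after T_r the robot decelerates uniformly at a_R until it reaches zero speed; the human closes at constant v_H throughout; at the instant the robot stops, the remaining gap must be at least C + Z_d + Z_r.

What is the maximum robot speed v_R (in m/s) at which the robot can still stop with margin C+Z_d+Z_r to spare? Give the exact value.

v_R_max = 17/20 m/s = 0.8500 m/s

quadratic (5/12)·v² + (131/75)·v + (-42857/24000) = 0
  disc = (131/75)² − 4·(5/12)·(-42857/24000) = 241081/40000 ; √disc = 491/200
  v_R = (−(131/75) + 491/200) / (2·(5/12)) = 17/20 m/s
check:
stop time T_s = (17/20)/(6/5) = 0.7083 s
robot in T_r: 0.8500·0.0800 = 0.0680 m
braking distance = 0.8500²/(2·1.2000) = 0.3010 m
human closes 2.0000·0.7883 = 1.5767 m
margins: 0.2500+0.0800+0.0050 = 0.3350 m
sum ≈ 0.0680+0.3010+1.5767+0.3350 ≈ 2.2807 m = S ✓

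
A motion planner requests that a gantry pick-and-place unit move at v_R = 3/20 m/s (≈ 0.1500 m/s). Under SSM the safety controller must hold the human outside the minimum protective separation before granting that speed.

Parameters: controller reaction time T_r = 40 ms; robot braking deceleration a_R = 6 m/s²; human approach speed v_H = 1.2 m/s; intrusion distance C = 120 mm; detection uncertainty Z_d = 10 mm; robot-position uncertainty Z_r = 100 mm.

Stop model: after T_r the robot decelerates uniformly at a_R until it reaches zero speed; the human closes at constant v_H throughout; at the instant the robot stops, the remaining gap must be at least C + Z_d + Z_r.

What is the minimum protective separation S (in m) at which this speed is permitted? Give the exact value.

stop time T_s = (3/20)/6 = 0.0250 s
robot in T_r: 0.1500·0.0400 = 0.0060 m
robot covers 0.1500·0.0250 − ½·6.0000·0.0250² = 0.0019 m while stopping
human closes 1.2000·0.0650 = 0.0780 m
residual clearance needed = 0.1200+0.0100+0.1000 = 0.2300 m
S_min ≈ 0.0060+0.0019+0.0780+0.2300  ⇒  S_min = 2527/8000 m

S_min = 2527/8000 m = 0.3159 m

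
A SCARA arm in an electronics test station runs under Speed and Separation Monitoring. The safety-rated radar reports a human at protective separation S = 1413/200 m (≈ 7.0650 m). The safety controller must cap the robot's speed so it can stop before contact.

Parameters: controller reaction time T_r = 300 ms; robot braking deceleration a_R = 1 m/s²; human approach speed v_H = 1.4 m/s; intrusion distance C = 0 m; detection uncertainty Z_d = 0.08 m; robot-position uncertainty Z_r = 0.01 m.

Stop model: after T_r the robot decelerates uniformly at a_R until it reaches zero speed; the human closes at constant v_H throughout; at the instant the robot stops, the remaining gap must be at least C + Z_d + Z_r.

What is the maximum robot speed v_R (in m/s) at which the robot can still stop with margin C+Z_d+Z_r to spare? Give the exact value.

v_R_max = 23/10 m/s = 2.3000 m/s

at the boundary: (1/2)·v² + (17/10)·v + (-1311/200) = 0
  disc = (17/10)² − 4·(1/2)·(-1311/200) = 16 ; √disc = 4
  v_R = (−(17/10) + 4) / (2·(1/2)) = 23/10 m/s
check:
braking lasts T_s = (23/10)/1 = 2.3000 s
robot covers v_R·T_r = 2.3000·0.3000 = 0.6900 m before braking
robot covers 2.3000·2.3000 − ½·1.0000·2.3000² = 2.6450 m while stopping
person approaches 1.4000·(0.3000+2.3000) = 3.6400 m
margins: 0.0000+0.0800+0.0100 = 0.0900 m
sum ≈ 0.6900+2.6450+3.6400+0.0900 ≈ 7.0650 m = S ✓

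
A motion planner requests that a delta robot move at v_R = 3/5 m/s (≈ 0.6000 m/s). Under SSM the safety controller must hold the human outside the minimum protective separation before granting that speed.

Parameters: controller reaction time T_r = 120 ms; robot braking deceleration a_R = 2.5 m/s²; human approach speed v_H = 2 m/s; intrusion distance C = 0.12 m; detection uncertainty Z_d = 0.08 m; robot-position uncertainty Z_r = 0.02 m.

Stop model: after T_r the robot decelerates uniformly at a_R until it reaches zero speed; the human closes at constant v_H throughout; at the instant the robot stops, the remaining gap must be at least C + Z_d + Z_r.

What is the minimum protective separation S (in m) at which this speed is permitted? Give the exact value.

S_min = 271/250 m = 1.0840 m

T_s = v_R/a_R = (3/5)/(5/2) = 0.2400 s
robot covers v_R·T_r = 0.6000·0.1200 = 0.0720 m before braking
robot covers 0.6000·0.2400 − ½·2.5000·0.2400² = 0.0720 m while stopping
person approaches 2.0000·(0.1200+0.2400) = 0.7200 m
C+Z_d+Z_r = 0.1200+0.0800+0.0200 = 0.2200 m
S_min ≈ 0.0720+0.0720+0.7200+0.2200  ⇒  S_min = 271/250 m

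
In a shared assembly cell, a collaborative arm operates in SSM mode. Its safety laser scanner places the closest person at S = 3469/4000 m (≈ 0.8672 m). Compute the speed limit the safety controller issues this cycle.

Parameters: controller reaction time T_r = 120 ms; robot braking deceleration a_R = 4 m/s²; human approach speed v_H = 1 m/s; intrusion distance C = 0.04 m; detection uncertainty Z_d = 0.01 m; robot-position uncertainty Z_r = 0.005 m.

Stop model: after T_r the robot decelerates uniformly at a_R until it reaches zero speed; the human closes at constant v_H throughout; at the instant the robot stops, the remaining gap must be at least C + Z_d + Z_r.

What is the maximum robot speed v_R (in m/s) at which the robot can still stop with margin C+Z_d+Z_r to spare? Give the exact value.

v_R_max = 13/10 m/s = 1.3000 m/s

collect terms ⇒ (1/8)·v_R² + (37/100)·v_R + (-2769/4000) = 0
  disc = (37/100)² − 4·(1/8)·(-2769/4000) = 19321/40000 ; √disc = 139/200
  v_R = (−(37/100) + 139/200) / (2·(1/8)) = 13/10 m/s
check:
T_s = v_R/a_R = (13/10)/4 = 0.3250 s
robot in T_r: 1.3000·0.1200 = 0.1560 m
braking distance = 1.3000²/(2·4.0000) = 0.2112 m
human over T_r+T_s: 1.0000·(0.1200+0.3250) = 0.4450 m
C+Z_d+Z_r = 0.0400+0.0100+0.0050 = 0.0550 m
sum ≈ 0.1560+0.2112+0.4450+0.0550 ≈ 0.8672 m = S ✓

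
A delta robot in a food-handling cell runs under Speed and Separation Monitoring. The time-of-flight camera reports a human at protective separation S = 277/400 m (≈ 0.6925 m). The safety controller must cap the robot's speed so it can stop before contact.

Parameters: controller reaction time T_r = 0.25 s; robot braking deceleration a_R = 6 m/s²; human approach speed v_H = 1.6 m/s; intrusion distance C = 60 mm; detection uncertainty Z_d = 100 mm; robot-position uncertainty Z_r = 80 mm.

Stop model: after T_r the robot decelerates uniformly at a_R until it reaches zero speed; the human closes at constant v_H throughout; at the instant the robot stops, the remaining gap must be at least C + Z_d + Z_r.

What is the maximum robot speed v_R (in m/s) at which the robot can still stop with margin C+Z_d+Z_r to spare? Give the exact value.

quadratic (1/12)·v² + (31/60)·v + (-21/400) = 0
  disc = (31/60)² − 4·(1/12)·(-21/400) = 64/225 ; √disc = 8/15
  v_R = (−(31/60) + 8/15) / (2·(1/12)) = 1/10 m/s
check:
T_s = v_R/a_R = (1/10)/6 = 0.0167 s
robot covers v_R·T_r = 0.1000·0.2500 = 0.0250 m before braking
braking distance = 0.1000²/(2·6.0000) = 0.0008 m
human closes 1.6000·0.2667 = 0.4267 m
residual clearance needed = 0.0600+0.1000+0.0800 = 0.2400 m
sum ≈ 0.0250+0.0008+0.4267+0.2400 ≈ 0.6925 m = S ✓

v_R_max = 1/10 m/s = 0.1000 m/s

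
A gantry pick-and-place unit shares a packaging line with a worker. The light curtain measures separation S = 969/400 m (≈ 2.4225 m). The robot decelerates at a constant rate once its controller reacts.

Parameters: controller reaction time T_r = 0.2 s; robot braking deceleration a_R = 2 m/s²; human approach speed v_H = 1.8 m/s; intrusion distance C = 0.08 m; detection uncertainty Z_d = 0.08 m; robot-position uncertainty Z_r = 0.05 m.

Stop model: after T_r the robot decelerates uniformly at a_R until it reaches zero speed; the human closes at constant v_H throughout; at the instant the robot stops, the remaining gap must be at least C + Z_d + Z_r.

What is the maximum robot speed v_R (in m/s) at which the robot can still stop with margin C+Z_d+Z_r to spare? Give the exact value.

quadratic (1/4)·v² + (11/10)·v + (-741/400) = 0
  disc = (11/10)² − 4·(1/4)·(-741/400) = 49/16 ; √disc = 7/4
  v_R = (−(11/10) + 7/4) / (2·(1/4)) = 13/10 m/s
check:
braking lasts T_s = (13/10)/2 = 0.6500 s
reaction-phase robot travel = 1.3000·0.2000 = 0.2600 m
braking distance = 1.3000²/(2·2.0000) = 0.4225 m
human over T_r+T_s: 1.8000·(0.2000+0.6500) = 1.5300 m
margins: 0.0800+0.0800+0.0500 = 0.2100 m
sum ≈ 0.2600+0.4225+1.5300+0.2100 ≈ 2.4225 m = S ✓

v_R_max = 13/10 m/s = 1.3000 m/s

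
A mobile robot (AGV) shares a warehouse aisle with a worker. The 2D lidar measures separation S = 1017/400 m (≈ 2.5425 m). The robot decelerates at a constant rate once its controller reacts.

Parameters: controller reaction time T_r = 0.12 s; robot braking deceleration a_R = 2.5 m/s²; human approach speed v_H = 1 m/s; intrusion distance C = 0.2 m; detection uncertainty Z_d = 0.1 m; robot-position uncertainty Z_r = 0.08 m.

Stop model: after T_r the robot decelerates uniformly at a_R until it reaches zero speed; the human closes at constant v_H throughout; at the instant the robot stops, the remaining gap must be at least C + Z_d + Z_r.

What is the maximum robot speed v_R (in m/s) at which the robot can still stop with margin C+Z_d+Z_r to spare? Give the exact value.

v_R_max = 43/20 m/s = 2.1500 m/s

collect terms ⇒ (1/5)·v_R² + (13/25)·v_R + (-817/400) = 0
  disc = (13/25)² − 4·(1/5)·(-817/400) = 4761/2500 ; √disc = 69/50
  v_R = (−(13/25) + 69/50) / (2·(1/5)) = 43/20 m/s
check:
stop time T_s = (43/20)/(5/2) = 0.8600 s
reaction-phase robot travel = 2.1500·0.1200 = 0.2580 m
braking distance = 2.1500²/(2·2.5000) = 0.9245 m
human over T_r+T_s: 1.0000·(0.1200+0.8600) = 0.9800 m
residual clearance needed = 0.2000+0.1000+0.0800 = 0.3800 m
sum ≈ 0.2580+0.9245+0.9800+0.3800 ≈ 2.5425 m = S ✓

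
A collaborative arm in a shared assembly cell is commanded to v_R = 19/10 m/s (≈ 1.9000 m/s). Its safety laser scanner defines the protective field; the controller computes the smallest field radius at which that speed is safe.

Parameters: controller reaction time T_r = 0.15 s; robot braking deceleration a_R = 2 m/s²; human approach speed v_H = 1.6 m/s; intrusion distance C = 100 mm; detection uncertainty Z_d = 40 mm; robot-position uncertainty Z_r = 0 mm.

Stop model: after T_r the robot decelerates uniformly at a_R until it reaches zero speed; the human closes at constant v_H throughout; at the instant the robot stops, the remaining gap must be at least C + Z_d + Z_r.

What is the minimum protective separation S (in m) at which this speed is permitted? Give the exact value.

S_min = 247/80 m = 3.0875 m

T_s = v_R/a_R = (19/10)/2 = 0.9500 s
reaction-phase robot travel = 1.9000·0.1500 = 0.2850 m
robot under decel: 1.9000²/(2·2.0000) = 0.9025 m
human over T_r+T_s: 1.6000·(0.1500+0.9500) = 1.7600 m
C+Z_d+Z_r = 0.1000+0.0400+0.0000 = 0.1400 m
S_min ≈ 0.2850+0.9025+1.7600+0.1400  ⇒  S_min = 247/80 m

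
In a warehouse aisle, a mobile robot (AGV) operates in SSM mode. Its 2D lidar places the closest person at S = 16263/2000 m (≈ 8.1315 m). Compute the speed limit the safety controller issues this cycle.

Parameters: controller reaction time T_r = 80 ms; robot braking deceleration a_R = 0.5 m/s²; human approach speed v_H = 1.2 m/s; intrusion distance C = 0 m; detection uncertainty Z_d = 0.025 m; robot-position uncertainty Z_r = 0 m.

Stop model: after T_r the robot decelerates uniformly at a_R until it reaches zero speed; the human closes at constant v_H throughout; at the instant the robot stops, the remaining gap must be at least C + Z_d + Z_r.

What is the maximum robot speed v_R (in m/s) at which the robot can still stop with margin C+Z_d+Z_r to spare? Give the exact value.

v_R_max = 37/20 m/s = 1.8500 m/s

at the boundary: (1)·v² + (62/25)·v + (-16021/2000) = 0
  disc = (62/25)² − 4·(1)·(-16021/2000) = 95481/2500 ; √disc = 309/50
  v_R = (−(62/25) + 309/50) / (2·(1)) = 37/20 m/s
check:
stop time T_s = (37/20)/(1/2) = 3.7000 s
reaction-phase robot travel = 1.8500·0.0800 = 0.1480 m
braking distance = 1.8500²/(2·0.5000) = 3.4225 m
human closes 1.2000·3.7800 = 4.5360 m
margins: 0.0000+0.0250+0.0000 = 0.0250 m
sum ≈ 0.1480+3.4225+4.5360+0.0250 ≈ 8.1315 m = S ✓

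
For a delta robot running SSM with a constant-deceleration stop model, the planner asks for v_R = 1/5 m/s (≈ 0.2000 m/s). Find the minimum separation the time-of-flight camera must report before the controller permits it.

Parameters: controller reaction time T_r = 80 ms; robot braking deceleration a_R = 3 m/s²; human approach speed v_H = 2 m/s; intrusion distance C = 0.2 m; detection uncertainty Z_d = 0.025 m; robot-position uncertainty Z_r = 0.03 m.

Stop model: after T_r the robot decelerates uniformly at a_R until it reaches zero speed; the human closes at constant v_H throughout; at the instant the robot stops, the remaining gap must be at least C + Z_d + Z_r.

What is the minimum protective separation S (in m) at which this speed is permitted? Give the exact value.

S_min = 571/1000 m = 0.5710 m

T_s = v_R/a_R = (1/5)/3 = 0.0667 s
robot covers v_R·T_r = 0.2000·0.0800 = 0.0160 m before braking
robot under decel: 0.2000²/(2·3.0000) = 0.0067 m
human over T_r+T_s: 2.0000·(0.0800+0.0667) = 0.2933 m
residual clearance needed = 0.2000+0.0250+0.0300 = 0.2550 m
S_min ≈ 0.0160+0.0067+0.2933+0.2550  ⇒  S_min = 571/1000 m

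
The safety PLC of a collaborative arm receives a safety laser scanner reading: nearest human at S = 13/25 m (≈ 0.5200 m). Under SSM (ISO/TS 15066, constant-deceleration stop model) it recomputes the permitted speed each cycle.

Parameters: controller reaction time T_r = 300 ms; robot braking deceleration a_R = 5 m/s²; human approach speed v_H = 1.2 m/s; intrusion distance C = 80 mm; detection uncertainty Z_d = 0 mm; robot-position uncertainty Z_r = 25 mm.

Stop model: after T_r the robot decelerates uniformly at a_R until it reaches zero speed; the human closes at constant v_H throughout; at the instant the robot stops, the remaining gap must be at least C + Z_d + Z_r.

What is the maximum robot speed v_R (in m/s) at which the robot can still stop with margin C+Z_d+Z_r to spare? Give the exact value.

quadratic (1/10)·v² + (27/50)·v + (-11/200) = 0
  disc = (27/50)² − 4·(1/10)·(-11/200) = 196/625 ; √disc = 14/25
  v_R = (−(27/50) + 14/25) / (2·(1/10)) = 1/10 m/s
check:
T_s = v_R/a_R = (1/10)/5 = 0.0200 s
robot in T_r: 0.1000·0.3000 = 0.0300 m
robot under decel: 0.1000²/(2·5.0000) = 0.0010 m
human over T_r+T_s: 1.2000·(0.3000+0.0200) = 0.3840 m
C+Z_d+Z_r = 0.0800+0.0000+0.0250 = 0.1050 m
sum ≈ 0.0300+0.0010+0.3840+0.1050 ≈ 0.5200 m = S ✓

v_R_max = 1/10 m/s = 0.1000 m/s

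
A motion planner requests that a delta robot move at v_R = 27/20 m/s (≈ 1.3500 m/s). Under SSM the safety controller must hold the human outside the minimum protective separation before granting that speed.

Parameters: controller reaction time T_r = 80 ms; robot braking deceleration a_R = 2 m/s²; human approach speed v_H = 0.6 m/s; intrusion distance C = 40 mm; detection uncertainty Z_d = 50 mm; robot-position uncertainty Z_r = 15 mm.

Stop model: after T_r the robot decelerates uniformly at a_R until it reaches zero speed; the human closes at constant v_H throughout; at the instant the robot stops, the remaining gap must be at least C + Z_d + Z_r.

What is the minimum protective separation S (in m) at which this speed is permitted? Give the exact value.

stop time T_s = (27/20)/2 = 0.6750 s
reaction-phase robot travel = 1.3500·0.0800 = 0.1080 m
robot under decel: 1.3500²/(2·2.0000) = 0.4556 m
human over T_r+T_s: 0.6000·(0.0800+0.6750) = 0.4530 m
residual clearance needed = 0.0400+0.0500+0.0150 = 0.1050 m
S_min ≈ 0.1080+0.4556+0.4530+0.1050  ⇒  S_min = 8973/8000 m

S_min = 8973/8000 m = 1.1216 m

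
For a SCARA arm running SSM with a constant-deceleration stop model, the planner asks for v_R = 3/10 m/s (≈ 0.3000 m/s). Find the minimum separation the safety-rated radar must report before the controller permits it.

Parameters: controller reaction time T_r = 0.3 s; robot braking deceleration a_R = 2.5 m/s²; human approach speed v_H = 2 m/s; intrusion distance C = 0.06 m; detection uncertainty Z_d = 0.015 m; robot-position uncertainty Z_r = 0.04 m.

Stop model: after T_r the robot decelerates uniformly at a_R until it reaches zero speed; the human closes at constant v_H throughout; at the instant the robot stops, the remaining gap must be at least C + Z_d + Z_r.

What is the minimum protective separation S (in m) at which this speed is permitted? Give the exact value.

stop time T_s = (3/10)/(5/2) = 0.1200 s
robot covers v_R·T_r = 0.3000·0.3000 = 0.0900 m before braking
robot covers 0.3000·0.1200 − ½·2.5000·0.1200² = 0.0180 m while stopping
person approaches 2.0000·(0.3000+0.1200) = 0.8400 m
residual clearance needed = 0.0600+0.0150+0.0400 = 0.1150 m
S_min ≈ 0.0900+0.0180+0.8400+0.1150  ⇒  S_min = 1063/1000 m

S_min = 1063/1000 m = 1.0630 m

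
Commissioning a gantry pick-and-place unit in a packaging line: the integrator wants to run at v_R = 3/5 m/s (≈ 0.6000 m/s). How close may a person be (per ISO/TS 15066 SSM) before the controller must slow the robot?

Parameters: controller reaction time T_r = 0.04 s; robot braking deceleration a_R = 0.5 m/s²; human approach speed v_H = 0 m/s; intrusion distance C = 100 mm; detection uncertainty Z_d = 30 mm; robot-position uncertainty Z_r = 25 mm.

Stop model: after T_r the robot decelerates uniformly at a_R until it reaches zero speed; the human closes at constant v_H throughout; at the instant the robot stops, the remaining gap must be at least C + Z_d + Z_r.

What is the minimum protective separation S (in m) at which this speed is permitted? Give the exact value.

stop time T_s = (3/5)/(1/2) = 1.2000 s
reaction-phase robot travel = 0.6000·0.0400 = 0.0240 m
robot under decel: 0.6000²/(2·0.5000) = 0.3600 m
human over T_r+T_s: 0.0000·(0.0400+1.2000) = 0.0000 m
residual clearance needed = 0.1000+0.0300+0.0250 = 0.1550 m
S_min ≈ 0.0240+0.3600+0.0000+0.1550  ⇒  S_min = 539/1000 m

S_min = 539/1000 m = 0.5390 m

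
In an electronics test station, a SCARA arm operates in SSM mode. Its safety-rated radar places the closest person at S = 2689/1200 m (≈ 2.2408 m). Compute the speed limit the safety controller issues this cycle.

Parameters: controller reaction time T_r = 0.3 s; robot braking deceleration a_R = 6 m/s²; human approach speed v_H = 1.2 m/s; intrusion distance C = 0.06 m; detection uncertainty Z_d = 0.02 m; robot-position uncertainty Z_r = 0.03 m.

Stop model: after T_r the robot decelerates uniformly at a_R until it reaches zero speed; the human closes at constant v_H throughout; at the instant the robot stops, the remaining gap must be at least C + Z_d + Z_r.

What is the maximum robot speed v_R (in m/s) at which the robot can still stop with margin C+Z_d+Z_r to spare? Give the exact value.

at the boundary: (1/12)·v² + (1/2)·v + (-85/48) = 0
  disc = (1/2)² − 4·(1/12)·(-85/48) = 121/144 ; √disc = 11/12
  v_R = (−(1/2) + 11/12) / (2·(1/12)) = 5/2 m/s
check:
braking lasts T_s = (5/2)/6 = 0.4167 s
robot in T_r: 2.5000·0.3000 = 0.7500 m
robot under decel: 2.5000²/(2·6.0000) = 0.5208 m
person approaches 1.2000·(0.3000+0.4167) = 0.8600 m
margins: 0.0600+0.0200+0.0300 = 0.1100 m
sum ≈ 0.7500+0.5208+0.8600+0.1100 ≈ 2.2408 m = S ✓

v_R_max = 5/2 m/s = 2.5000 m/s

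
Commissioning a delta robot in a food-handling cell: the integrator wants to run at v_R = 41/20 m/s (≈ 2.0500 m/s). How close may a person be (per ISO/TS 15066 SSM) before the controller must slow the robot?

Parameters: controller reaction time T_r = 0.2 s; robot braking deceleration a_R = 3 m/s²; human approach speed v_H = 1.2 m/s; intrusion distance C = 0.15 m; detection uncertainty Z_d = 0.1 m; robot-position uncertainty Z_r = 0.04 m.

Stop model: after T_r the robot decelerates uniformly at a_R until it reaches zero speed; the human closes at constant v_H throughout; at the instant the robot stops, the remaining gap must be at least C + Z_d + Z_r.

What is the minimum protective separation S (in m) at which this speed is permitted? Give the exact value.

S_min = 1181/480 m = 2.4604 m

T_s = v_R/a_R = (41/20)/3 = 0.6833 s
robot covers v_R·T_r = 2.0500·0.2000 = 0.4100 m before braking
robot under decel: 2.0500²/(2·3.0000) = 0.7004 m
person approaches 1.2000·(0.2000+0.6833) = 1.0600 m
C+Z_d+Z_r = 0.1500+0.1000+0.0400 = 0.2900 m
S_min ≈ 0.4100+0.7004+1.0600+0.2900  ⇒  S_min = 1181/480 m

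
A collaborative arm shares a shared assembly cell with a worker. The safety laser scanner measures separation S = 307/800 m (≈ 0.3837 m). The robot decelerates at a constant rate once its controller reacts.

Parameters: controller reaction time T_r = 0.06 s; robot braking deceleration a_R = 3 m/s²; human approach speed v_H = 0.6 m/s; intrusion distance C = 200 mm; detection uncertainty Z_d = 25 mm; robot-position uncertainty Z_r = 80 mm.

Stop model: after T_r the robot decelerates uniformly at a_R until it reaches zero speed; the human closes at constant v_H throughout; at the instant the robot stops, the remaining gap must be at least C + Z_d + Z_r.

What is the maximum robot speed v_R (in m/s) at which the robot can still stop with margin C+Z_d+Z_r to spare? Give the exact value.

quadratic (1/6)·v² + (13/50)·v + (-171/4000) = 0
  disc = (13/50)² − 4·(1/6)·(-171/4000) = 961/10000 ; √disc = 31/100
  v_R = (−(13/50) + 31/100) / (2·(1/6)) = 3/20 m/s
check:
stop time T_s = (3/20)/3 = 0.0500 s
robot in T_r: 0.1500·0.0600 = 0.0090 m
braking distance = 0.1500²/(2·3.0000) = 0.0037 m
human over T_r+T_s: 0.6000·(0.0600+0.0500) = 0.0660 m
residual clearance needed = 0.2000+0.0250+0.0800 = 0.3050 m
sum ≈ 0.0090+0.0037+0.0660+0.3050 ≈ 0.3837 m = S ✓

v_R_max = 3/20 m/s = 0.1500 m/s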